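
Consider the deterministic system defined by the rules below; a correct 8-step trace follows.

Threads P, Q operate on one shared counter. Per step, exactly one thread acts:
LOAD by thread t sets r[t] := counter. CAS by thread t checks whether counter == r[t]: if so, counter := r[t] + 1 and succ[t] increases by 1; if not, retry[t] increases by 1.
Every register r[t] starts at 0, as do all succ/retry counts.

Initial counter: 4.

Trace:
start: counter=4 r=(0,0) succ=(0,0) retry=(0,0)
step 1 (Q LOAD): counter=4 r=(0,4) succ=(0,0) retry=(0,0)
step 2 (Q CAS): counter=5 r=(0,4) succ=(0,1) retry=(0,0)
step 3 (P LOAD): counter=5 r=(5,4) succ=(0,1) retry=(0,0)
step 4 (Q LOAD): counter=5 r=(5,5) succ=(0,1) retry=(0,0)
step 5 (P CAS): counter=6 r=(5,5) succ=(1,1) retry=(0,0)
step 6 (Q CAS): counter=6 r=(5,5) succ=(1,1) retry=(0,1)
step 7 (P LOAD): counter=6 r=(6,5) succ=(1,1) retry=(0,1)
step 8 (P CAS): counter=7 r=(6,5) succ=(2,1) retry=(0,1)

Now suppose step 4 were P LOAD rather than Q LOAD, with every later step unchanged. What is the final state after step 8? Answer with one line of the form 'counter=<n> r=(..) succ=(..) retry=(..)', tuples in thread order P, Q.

(re-executing from step 4 with the substitution; state before step 4: counter=5 r=(5,4) succ=(0,1) retry=(0,0))
step 4 (P LOAD): counter=5 r=(5,4) succ=(0,1) retry=(0,0)
step 5 (P CAS): counter=6 r=(5,4) succ=(1,1) retry=(0,0)
step 6 (Q CAS): counter=6 r=(5,4) succ=(1,1) retry=(0,1)
step 7 (P LOAD): counter=6 r=(6,4) succ=(1,1) retry=(0,1)
step 8 (P CAS): counter=7 r=(6,4) succ=(2,1) retry=(0,1)

counter=7 r=(6,4) succ=(2,1) retry=(0,1)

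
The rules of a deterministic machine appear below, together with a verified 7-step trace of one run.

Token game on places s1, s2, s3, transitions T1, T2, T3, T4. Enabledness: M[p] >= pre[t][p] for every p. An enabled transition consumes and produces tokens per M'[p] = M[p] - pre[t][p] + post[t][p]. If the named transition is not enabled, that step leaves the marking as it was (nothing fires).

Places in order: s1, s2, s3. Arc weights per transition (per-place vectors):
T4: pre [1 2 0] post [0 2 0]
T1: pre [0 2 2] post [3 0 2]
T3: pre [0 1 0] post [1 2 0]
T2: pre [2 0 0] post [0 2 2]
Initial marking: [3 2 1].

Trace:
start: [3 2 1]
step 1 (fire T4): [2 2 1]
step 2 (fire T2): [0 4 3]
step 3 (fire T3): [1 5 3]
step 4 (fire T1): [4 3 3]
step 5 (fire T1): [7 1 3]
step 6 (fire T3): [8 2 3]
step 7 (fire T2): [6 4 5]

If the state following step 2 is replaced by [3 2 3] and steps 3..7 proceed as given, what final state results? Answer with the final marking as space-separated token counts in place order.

state after step 2 := [3 2 3]
step 3 (fire T3): [4 3 3]
step 4 (fire T1): [7 1 3]
step 5 (fire T1): [7 1 3]
step 6 (fire T3): [8 2 3]
step 7 (fire T2): [6 4 5]

6 4 5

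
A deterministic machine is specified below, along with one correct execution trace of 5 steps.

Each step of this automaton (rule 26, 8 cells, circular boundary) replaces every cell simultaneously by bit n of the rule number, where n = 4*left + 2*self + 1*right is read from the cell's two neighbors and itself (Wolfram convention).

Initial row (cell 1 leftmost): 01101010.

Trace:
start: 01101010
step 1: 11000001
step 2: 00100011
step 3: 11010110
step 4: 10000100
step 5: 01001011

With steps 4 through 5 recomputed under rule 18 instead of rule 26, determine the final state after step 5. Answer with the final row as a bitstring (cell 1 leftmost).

(re-executing steps 4..5 under rule 18; state before step 4: 11010110)
step 4: 00000000
step 5: 00000000

00000000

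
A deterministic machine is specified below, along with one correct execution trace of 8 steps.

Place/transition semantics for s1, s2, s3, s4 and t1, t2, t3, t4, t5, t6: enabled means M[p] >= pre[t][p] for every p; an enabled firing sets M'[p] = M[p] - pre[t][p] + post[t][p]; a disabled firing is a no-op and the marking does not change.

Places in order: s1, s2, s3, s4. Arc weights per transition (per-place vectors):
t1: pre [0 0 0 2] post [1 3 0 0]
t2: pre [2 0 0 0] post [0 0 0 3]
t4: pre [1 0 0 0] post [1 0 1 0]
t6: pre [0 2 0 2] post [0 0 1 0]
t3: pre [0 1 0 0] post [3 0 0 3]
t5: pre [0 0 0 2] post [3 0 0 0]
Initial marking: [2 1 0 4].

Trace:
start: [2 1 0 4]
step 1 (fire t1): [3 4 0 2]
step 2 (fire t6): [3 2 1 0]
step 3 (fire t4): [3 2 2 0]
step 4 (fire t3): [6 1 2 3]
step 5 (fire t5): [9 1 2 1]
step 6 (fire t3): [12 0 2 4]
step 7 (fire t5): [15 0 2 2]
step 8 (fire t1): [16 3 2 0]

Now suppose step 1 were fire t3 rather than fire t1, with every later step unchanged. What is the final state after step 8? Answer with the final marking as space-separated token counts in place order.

12 3 1 1

(re-executing from step 1 with the substitution; state before step 1: [2 1 0 4])
step 1 (fire t3): [5 0 0 7]
step 2 (fire t6): [5 0 0 7]
step 3 (fire t4): [5 0 1 7]
step 4 (fire t3): [5 0 1 7]
step 5 (fire t5): [8 0 1 5]
step 6 (fire t3): [8 0 1 5]
step 7 (fire t5): [11 0 1 3]
step 8 (fire t1): [12 3 1 1]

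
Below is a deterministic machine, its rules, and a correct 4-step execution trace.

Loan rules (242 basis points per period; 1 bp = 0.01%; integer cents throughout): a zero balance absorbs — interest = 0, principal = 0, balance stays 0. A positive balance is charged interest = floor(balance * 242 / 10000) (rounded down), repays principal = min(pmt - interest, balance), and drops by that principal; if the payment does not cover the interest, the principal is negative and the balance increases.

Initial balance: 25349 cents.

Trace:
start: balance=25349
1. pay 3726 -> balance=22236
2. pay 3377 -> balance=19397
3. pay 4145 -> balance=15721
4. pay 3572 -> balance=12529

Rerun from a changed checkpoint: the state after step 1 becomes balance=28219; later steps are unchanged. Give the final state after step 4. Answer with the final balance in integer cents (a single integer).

state after step 1 := balance=28219
2. pay 3377 -> balance=25524
3. pay 4145 -> balance=21996
4. pay 3572 -> balance=18956

18956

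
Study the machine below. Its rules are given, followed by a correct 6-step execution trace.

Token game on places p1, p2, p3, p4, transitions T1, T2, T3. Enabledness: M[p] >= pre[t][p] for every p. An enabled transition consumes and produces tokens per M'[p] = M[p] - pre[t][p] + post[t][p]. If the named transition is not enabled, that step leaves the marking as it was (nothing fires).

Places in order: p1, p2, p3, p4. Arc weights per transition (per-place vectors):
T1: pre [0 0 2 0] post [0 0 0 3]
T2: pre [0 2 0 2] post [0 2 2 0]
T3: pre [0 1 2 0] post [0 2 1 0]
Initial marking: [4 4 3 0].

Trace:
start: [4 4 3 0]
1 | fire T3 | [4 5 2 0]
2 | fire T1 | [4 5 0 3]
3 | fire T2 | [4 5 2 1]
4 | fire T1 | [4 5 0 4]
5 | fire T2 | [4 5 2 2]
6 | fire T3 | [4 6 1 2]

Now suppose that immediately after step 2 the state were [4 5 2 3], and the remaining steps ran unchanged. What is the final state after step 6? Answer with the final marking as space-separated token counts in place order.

state after step 2 := [4 5 2 3]
3 | fire T2 | [4 5 4 1]
4 | fire T1 | [4 5 2 4]
5 | fire T2 | [4 5 4 2]
6 | fire T3 | [4 6 3 2]

4 6 3 2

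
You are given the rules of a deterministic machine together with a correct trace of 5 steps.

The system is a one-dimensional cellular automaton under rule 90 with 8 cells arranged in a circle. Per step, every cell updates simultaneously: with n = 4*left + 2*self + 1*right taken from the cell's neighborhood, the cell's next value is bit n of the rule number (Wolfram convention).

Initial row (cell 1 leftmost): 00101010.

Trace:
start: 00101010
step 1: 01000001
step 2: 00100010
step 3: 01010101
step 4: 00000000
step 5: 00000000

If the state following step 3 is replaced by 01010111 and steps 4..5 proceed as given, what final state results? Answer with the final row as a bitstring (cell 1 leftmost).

10001000

state after step 3 := 01010111
step 4: 00000101
step 5: 10001000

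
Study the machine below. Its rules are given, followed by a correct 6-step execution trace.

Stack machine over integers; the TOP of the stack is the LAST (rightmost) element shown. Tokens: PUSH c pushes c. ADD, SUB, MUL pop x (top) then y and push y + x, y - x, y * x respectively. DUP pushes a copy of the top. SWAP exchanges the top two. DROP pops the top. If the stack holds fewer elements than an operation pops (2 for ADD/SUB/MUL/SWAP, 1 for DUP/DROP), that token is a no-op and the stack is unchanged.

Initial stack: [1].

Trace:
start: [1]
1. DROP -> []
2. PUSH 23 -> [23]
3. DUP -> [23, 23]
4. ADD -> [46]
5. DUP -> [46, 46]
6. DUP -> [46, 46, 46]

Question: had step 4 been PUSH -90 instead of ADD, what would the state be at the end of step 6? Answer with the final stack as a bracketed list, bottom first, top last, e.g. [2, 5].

(re-executing from step 4 with the substitution; state before step 4: [23, 23])
4. PUSH -90 -> [23, 23, -90]
5. DUP -> [23, 23, -90, -90]
6. DUP -> [23, 23, -90, -90, -90]

[23, 23, -90, -90, -90]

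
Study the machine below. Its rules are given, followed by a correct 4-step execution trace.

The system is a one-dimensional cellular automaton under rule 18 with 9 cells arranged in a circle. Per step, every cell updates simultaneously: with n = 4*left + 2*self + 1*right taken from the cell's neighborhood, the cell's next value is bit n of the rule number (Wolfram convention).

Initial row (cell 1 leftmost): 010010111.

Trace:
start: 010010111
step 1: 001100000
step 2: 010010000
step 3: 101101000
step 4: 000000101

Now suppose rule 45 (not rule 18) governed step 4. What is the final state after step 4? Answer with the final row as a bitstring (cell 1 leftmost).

111011010

(re-executing step 4 under rule 45; state before step 4: 101101000)
step 4: 111011010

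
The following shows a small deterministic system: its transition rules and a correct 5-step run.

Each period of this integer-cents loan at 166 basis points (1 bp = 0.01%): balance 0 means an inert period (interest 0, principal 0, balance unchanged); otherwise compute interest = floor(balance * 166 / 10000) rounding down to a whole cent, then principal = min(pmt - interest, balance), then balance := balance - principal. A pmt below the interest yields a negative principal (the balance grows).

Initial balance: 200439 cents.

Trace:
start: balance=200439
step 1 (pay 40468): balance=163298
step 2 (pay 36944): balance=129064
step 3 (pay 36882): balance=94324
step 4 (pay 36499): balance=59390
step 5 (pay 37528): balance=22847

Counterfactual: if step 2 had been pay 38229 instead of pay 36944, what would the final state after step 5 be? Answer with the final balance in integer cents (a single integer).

21498

(re-executing from step 2 with the substitution; state before step 2: balance=163298)
step 2 (pay 38229): balance=127779
step 3 (pay 36882): balance=93018
step 4 (pay 36499): balance=58063
step 5 (pay 37528): balance=21498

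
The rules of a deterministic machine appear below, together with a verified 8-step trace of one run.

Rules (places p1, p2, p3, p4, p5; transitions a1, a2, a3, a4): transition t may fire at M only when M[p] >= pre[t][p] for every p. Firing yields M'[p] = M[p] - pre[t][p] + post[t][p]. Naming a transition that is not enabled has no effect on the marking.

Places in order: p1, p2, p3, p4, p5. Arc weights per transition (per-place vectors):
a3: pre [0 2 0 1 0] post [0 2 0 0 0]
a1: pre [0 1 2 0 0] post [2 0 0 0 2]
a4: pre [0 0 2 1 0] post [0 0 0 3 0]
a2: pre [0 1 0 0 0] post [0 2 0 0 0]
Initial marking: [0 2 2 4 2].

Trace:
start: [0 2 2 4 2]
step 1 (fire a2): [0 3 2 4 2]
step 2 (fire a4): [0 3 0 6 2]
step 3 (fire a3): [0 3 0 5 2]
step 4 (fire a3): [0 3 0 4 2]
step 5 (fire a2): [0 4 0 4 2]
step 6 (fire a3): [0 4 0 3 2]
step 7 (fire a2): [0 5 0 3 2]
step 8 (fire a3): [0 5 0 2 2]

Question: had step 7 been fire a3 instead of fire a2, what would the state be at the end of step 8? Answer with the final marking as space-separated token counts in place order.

(re-executing from step 7 with the substitution; state before step 7: [0 4 0 3 2])
step 7 (fire a3): [0 4 0 2 2]
step 8 (fire a3): [0 4 0 1 2]

0 4 0 1 2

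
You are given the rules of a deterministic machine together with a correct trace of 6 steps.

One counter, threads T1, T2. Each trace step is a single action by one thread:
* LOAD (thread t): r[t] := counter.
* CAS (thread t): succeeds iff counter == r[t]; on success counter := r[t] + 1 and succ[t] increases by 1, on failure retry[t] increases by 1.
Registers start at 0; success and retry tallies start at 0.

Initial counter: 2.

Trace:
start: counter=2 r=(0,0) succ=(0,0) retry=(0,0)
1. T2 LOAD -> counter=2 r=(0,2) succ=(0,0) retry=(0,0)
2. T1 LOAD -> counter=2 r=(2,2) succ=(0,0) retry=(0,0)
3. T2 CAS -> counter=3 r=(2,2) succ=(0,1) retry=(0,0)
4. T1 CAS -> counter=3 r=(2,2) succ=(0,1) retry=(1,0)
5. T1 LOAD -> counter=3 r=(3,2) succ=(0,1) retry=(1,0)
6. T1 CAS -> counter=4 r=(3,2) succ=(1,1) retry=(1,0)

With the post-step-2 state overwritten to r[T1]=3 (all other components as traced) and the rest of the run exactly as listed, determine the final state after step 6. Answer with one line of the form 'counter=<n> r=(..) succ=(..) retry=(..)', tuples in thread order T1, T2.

counter=5 r=(4,2) succ=(2,1) retry=(0,0)

state after step 2 := counter=2 r=(3,2) succ=(0,0) retry=(0,0)
3. T2 CAS -> counter=3 r=(3,2) succ=(0,1) retry=(0,0)
4. T1 CAS -> counter=4 r=(3,2) succ=(1,1) retry=(0,0)
5. T1 LOAD -> counter=4 r=(4,2) succ=(1,1) retry=(0,0)
6. T1 CAS -> counter=5 r=(4,2) succ=(2,1) retry=(0,0)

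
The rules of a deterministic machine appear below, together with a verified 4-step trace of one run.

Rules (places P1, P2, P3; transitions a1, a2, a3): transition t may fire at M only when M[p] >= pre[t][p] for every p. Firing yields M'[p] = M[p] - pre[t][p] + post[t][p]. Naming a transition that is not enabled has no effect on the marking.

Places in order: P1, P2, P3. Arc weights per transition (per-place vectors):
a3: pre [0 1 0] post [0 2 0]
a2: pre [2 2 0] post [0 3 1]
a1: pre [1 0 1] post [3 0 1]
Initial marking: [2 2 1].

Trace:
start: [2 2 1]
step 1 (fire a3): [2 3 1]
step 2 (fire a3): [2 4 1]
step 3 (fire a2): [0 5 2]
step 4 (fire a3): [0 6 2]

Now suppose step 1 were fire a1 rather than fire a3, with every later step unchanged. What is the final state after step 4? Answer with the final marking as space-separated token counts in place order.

2 5 2

(re-executing from step 1 with the substitution; state before step 1: [2 2 1])
step 1 (fire a1): [4 2 1]
step 2 (fire a3): [4 3 1]
step 3 (fire a2): [2 4 2]
step 4 (fire a3): [2 5 2]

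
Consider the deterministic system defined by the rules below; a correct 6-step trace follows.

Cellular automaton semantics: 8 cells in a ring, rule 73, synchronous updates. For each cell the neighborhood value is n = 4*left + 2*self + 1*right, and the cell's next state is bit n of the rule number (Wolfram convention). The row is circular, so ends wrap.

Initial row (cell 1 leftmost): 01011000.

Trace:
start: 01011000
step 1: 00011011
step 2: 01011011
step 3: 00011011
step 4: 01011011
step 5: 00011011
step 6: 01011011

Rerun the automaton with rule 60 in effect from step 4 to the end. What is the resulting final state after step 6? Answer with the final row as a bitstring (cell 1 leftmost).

00110011

(re-executing steps 4..6 under rule 60; state before step 4: 00011011)
step 4: 10010110
step 5: 11011101
step 6: 00110011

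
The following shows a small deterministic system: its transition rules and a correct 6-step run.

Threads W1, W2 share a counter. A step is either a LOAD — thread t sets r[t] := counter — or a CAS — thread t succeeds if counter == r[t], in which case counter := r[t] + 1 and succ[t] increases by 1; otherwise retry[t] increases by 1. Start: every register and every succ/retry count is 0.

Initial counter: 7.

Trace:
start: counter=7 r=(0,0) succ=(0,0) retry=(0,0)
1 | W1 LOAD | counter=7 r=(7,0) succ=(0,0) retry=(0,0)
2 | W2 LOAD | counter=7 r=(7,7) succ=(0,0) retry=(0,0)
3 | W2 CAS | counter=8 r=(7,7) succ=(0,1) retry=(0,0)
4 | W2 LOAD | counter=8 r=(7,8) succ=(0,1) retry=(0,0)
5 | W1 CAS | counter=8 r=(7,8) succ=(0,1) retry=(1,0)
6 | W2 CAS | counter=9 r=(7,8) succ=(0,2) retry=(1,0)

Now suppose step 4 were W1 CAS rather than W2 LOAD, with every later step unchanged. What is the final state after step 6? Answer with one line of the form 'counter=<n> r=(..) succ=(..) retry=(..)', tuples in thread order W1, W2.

(re-executing from step 4 with the substitution; state before step 4: counter=8 r=(7,7) succ=(0,1) retry=(0,0))
4 | W1 CAS | counter=8 r=(7,7) succ=(0,1) retry=(1,0)
5 | W1 CAS | counter=8 r=(7,7) succ=(0,1) retry=(2,0)
6 | W2 CAS | counter=8 r=(7,7) succ=(0,1) retry=(2,1)

counter=8 r=(7,7) succ=(0,1) retry=(2,1)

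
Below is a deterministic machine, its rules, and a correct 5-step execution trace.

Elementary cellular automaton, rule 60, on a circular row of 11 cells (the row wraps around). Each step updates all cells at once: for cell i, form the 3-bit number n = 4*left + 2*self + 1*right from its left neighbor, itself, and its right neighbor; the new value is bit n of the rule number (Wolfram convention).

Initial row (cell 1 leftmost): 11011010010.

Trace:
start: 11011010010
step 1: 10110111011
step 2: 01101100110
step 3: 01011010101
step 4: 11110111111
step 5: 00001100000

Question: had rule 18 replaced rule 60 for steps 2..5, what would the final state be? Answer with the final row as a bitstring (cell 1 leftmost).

(re-executing steps 2..5 under rule 18; state before step 2: 10110111011)
step 2: 00000000000
step 3: 00000000000
step 4: 00000000000
step 5: 00000000000

00000000000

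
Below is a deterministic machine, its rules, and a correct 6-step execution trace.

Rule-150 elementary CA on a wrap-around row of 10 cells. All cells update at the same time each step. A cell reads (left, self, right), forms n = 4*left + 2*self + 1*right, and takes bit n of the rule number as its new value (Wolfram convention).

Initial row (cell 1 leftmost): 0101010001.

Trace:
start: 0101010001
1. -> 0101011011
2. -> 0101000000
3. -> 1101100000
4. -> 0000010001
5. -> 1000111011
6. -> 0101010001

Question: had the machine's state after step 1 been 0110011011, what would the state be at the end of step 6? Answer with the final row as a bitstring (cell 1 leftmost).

state after step 1 := 0110011011
2. -> 0001100000
3. -> 0010010000
4. -> 0111111000
5. -> 1011110100
6. -> 1001100111

1001100111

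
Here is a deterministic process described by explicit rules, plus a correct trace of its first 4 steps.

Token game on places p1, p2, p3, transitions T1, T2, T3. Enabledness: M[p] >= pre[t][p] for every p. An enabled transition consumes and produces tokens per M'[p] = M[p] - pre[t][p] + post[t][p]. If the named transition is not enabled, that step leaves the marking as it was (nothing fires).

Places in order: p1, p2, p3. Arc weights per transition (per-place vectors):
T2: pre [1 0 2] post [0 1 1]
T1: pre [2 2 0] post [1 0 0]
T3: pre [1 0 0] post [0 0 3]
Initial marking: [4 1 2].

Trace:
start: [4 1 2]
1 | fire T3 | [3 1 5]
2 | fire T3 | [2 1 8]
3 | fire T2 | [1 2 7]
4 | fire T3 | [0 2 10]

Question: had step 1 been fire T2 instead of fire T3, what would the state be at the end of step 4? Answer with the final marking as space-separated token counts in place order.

0 3 6

(re-executing from step 1 with the substitution; state before step 1: [4 1 2])
1 | fire T2 | [3 2 1]
2 | fire T3 | [2 2 4]
3 | fire T2 | [1 3 3]
4 | fire T3 | [0 3 6]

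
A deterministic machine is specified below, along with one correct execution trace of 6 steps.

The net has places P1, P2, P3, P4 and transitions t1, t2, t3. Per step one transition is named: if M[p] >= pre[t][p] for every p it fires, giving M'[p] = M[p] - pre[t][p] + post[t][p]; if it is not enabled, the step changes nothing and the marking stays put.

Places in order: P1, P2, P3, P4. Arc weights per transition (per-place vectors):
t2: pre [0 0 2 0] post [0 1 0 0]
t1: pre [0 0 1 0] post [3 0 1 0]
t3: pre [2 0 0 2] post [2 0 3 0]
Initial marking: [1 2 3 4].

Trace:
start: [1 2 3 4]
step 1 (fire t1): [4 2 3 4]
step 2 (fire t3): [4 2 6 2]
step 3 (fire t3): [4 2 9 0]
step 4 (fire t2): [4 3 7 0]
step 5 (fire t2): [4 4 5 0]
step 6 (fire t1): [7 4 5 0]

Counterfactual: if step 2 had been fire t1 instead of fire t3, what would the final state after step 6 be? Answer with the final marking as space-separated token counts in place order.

10 4 2 2

(re-executing from step 2 with the substitution; state before step 2: [4 2 3 4])
step 2 (fire t1): [7 2 3 4]
step 3 (fire t3): [7 2 6 2]
step 4 (fire t2): [7 3 4 2]
step 5 (fire t2): [7 4 2 2]
step 6 (fire t1): [10 4 2 2]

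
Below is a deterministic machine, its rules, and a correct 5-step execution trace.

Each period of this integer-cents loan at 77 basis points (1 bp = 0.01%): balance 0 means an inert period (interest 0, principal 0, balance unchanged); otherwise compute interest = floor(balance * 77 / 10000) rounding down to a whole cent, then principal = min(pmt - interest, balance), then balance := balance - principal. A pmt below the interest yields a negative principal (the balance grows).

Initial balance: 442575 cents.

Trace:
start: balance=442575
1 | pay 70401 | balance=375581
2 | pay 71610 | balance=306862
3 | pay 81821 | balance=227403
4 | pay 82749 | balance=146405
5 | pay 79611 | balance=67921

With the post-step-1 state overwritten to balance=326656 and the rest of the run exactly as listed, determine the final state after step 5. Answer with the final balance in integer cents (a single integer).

state after step 1 := balance=326656
2 | pay 71610 | balance=257561
3 | pay 81821 | balance=177723
4 | pay 82749 | balance=96342
5 | pay 79611 | balance=17472

17472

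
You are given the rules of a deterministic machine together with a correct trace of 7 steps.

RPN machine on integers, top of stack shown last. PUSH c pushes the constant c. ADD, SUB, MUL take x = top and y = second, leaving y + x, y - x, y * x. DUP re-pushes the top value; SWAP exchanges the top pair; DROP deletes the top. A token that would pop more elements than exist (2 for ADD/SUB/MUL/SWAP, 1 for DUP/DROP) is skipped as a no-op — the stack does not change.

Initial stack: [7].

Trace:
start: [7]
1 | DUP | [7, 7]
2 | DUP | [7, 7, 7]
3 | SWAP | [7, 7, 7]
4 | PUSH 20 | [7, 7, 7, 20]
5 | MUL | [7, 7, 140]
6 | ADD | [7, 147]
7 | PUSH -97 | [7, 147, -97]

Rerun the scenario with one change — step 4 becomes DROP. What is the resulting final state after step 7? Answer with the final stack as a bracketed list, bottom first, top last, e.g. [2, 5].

[49, -97]

(re-executing from step 4 with the substitution; state before step 4: [7, 7, 7])
4 | DROP | [7, 7]
5 | MUL | [49]
6 | ADD | [49]
7 | PUSH -97 | [49, -97]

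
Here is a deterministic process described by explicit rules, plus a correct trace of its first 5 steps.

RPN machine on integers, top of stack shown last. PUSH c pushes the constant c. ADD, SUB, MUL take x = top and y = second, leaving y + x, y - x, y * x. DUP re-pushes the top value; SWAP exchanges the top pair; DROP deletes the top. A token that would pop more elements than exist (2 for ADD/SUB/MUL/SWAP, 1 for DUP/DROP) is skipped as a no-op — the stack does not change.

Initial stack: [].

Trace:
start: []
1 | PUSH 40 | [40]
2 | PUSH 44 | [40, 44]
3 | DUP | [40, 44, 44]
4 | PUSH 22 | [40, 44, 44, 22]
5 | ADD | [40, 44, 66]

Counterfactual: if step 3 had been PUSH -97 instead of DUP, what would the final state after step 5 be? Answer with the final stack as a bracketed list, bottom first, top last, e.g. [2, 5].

[40, 44, -75]

(re-executing from step 3 with the substitution; state before step 3: [40, 44])
3 | PUSH -97 | [40, 44, -97]
4 | PUSH 22 | [40, 44, -97, 22]
5 | ADD | [40, 44, -75]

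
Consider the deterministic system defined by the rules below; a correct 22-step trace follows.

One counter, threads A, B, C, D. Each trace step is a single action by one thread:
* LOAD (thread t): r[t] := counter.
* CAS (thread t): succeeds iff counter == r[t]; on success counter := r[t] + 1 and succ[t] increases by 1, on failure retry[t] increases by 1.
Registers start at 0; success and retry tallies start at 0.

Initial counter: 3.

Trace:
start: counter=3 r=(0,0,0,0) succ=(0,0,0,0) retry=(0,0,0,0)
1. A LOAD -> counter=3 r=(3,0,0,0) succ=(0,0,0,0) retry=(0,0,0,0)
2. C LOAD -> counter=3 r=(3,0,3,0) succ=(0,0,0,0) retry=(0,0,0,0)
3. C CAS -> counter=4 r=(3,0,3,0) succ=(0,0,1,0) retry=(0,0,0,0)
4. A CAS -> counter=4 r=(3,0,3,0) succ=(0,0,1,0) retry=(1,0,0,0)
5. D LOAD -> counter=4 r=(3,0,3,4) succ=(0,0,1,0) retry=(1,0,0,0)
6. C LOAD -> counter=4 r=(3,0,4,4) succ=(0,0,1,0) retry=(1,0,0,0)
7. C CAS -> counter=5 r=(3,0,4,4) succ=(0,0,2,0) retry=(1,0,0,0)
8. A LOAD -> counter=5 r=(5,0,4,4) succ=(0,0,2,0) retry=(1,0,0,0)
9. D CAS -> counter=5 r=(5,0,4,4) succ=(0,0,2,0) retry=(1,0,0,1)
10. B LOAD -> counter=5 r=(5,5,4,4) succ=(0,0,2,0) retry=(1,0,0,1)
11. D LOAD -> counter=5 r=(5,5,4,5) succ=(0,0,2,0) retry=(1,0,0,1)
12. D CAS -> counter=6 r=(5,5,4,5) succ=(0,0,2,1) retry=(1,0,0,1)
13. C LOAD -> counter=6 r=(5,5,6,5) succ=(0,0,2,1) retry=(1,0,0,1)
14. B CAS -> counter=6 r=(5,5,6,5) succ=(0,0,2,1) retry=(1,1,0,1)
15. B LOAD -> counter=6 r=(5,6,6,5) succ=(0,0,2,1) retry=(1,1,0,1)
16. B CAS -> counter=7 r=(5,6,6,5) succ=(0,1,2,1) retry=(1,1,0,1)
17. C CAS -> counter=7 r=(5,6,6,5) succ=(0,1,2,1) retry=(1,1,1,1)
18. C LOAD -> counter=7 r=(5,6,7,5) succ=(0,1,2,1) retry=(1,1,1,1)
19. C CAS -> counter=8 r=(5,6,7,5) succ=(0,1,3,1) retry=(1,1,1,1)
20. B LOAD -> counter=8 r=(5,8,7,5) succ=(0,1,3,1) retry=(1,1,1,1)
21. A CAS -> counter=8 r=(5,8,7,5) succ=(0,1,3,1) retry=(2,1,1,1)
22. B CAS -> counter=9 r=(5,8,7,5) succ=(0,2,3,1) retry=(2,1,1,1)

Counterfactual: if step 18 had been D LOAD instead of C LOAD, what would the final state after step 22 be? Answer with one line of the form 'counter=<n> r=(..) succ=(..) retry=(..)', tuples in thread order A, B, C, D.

(re-executing from step 18 with the substitution; state before step 18: counter=7 r=(5,6,6,5) succ=(0,1,2,1) retry=(1,1,1,1))
18. D LOAD -> counter=7 r=(5,6,6,7) succ=(0,1,2,1) retry=(1,1,1,1)
19. C CAS -> counter=7 r=(5,6,6,7) succ=(0,1,2,1) retry=(1,1,2,1)
20. B LOAD -> counter=7 r=(5,7,6,7) succ=(0,1,2,1) retry=(1,1,2,1)
21. A CAS -> counter=7 r=(5,7,6,7) succ=(0,1,2,1) retry=(2,1,2,1)
22. B CAS -> counter=8 r=(5,7,6,7) succ=(0,2,2,1) retry=(2,1,2,1)

counter=8 r=(5,7,6,7) succ=(0,2,2,1) retry=(2,1,2,1)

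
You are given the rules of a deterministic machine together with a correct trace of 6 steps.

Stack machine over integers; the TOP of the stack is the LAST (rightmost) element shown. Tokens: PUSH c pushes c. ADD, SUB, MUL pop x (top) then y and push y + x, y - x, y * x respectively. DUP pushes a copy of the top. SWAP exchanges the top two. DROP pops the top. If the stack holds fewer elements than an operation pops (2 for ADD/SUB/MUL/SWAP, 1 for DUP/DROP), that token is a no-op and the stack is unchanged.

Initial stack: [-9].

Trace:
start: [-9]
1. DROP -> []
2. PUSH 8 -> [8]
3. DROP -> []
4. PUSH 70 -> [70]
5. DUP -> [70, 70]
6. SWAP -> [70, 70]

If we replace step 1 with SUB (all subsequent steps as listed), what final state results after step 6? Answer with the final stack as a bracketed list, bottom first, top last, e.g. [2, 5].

[-9, 70, 70]

(re-executing from step 1 with the substitution; state before step 1: [-9])
1. SUB -> [-9]
2. PUSH 8 -> [-9, 8]
3. DROP -> [-9]
4. PUSH 70 -> [-9, 70]
5. DUP -> [-9, 70, 70]
6. SWAP -> [-9, 70, 70]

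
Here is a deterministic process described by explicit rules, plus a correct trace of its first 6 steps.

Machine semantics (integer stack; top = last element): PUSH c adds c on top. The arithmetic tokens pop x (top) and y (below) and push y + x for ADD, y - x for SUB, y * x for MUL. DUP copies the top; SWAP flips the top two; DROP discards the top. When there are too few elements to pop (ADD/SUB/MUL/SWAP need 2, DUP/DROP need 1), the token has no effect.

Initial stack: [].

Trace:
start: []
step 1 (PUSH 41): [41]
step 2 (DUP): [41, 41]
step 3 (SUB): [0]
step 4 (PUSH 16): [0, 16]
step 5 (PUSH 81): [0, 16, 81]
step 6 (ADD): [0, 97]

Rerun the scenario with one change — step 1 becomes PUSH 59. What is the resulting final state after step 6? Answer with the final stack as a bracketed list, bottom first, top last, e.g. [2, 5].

(re-executing from step 1 with the substitution; state before step 1: [])
step 1 (PUSH 59): [59]
step 2 (DUP): [59, 59]
step 3 (SUB): [0]
step 4 (PUSH 16): [0, 16]
step 5 (PUSH 81): [0, 16, 81]
step 6 (ADD): [0, 97]

[0, 97]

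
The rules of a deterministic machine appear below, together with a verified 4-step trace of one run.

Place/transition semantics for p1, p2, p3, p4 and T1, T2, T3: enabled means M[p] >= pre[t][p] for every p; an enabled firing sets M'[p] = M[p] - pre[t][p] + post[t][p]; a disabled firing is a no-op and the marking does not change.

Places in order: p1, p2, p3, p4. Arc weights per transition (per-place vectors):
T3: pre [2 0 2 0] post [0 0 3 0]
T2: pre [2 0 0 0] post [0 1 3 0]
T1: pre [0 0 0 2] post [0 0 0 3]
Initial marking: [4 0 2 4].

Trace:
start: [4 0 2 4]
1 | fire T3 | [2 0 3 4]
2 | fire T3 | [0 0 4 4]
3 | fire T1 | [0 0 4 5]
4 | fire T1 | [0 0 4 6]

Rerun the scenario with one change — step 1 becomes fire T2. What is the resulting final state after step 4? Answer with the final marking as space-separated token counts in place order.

0 1 6 6

(re-executing from step 1 with the substitution; state before step 1: [4 0 2 4])
1 | fire T2 | [2 1 5 4]
2 | fire T3 | [0 1 6 4]
3 | fire T1 | [0 1 6 5]
4 | fire T1 | [0 1 6 6]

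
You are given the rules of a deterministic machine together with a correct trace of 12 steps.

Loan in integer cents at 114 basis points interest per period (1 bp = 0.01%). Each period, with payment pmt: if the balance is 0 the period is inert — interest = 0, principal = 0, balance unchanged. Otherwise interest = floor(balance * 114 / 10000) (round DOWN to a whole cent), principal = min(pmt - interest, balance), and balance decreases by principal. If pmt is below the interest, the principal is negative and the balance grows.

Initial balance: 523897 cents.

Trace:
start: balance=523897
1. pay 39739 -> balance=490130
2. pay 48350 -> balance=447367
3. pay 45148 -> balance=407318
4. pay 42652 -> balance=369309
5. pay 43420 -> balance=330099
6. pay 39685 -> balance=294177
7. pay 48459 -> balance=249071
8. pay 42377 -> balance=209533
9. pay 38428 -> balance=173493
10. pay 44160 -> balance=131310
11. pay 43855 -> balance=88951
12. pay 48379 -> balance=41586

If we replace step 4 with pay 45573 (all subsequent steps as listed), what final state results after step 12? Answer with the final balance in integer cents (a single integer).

(re-executing from step 4 with the substitution; state before step 4: balance=407318)
4. pay 45573 -> balance=366388
5. pay 43420 -> balance=327144
6. pay 39685 -> balance=291188
7. pay 48459 -> balance=246048
8. pay 42377 -> balance=206475
9. pay 38428 -> balance=170400
10. pay 44160 -> balance=128182
11. pay 43855 -> balance=85788
12. pay 48379 -> balance=38386

38386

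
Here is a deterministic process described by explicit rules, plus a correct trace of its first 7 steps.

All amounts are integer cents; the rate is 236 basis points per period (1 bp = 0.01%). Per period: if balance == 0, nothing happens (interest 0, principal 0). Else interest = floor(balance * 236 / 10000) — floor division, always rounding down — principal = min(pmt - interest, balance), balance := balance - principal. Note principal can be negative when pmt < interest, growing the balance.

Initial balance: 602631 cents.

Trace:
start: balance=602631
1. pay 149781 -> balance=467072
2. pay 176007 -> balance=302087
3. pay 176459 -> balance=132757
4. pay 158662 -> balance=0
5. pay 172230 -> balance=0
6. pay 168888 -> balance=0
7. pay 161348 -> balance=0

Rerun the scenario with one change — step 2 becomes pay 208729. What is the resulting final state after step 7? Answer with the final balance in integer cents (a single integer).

(re-executing from step 2 with the substitution; state before step 2: balance=467072)
2. pay 208729 -> balance=269365
3. pay 176459 -> balance=99263
4. pay 158662 -> balance=0
5. pay 172230 -> balance=0
6. pay 168888 -> balance=0
7. pay 161348 -> balance=0

0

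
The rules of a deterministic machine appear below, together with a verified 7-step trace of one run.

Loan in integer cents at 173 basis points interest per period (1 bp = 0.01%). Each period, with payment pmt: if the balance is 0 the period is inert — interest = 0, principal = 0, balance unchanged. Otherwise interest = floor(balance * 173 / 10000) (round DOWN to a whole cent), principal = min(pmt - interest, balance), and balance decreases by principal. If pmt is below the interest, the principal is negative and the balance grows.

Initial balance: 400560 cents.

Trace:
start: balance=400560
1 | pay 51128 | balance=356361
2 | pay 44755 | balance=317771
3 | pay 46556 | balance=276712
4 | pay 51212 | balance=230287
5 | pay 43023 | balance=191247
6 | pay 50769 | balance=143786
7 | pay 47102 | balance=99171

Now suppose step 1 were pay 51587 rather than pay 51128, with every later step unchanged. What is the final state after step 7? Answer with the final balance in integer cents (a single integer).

98662

(re-executing from step 1 with the substitution; state before step 1: balance=400560)
1 | pay 51587 | balance=355902
2 | pay 44755 | balance=317304
3 | pay 46556 | balance=276237
4 | pay 51212 | balance=229803
5 | pay 43023 | balance=190755
6 | pay 50769 | balance=143286
7 | pay 47102 | balance=98662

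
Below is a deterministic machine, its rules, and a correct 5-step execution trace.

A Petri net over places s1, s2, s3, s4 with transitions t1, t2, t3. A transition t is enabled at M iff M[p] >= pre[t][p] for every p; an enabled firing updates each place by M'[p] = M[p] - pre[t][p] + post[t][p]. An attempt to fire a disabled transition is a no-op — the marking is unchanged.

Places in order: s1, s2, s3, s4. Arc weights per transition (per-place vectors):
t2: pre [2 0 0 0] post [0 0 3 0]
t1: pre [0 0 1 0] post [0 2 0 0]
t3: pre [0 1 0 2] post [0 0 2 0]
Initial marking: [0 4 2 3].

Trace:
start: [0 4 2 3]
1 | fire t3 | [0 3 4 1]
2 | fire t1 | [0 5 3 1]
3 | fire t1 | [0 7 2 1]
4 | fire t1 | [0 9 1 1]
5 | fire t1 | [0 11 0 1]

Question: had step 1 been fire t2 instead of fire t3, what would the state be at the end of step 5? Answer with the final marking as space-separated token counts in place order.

(re-executing from step 1 with the substitution; state before step 1: [0 4 2 3])
1 | fire t2 | [0 4 2 3]
2 | fire t1 | [0 6 1 3]
3 | fire t1 | [0 8 0 3]
4 | fire t1 | [0 8 0 3]
5 | fire t1 | [0 8 0 3]

0 8 0 3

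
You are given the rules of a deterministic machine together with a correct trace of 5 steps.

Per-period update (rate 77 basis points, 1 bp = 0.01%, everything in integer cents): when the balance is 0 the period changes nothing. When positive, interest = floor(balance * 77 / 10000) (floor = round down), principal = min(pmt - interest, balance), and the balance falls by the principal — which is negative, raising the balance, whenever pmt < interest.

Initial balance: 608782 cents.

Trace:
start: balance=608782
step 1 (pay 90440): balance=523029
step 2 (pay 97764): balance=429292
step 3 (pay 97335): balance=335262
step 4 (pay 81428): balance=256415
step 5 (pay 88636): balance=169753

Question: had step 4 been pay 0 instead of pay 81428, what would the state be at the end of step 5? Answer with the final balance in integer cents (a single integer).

251808

(re-executing from step 4 with the substitution; state before step 4: balance=335262)
step 4 (pay 0): balance=337843
step 5 (pay 88636): balance=251808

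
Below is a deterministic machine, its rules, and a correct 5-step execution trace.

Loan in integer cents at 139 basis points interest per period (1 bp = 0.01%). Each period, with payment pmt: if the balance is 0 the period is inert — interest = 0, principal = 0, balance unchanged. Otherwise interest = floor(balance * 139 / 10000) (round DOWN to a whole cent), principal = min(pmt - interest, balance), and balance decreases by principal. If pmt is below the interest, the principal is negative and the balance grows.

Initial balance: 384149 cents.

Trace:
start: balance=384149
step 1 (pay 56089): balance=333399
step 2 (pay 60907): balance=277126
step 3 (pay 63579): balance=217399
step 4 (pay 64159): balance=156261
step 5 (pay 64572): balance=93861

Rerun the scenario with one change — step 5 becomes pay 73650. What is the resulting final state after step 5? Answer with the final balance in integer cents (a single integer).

84783

(re-executing from step 5 with the substitution; state before step 5: balance=156261)
step 5 (pay 73650): balance=84783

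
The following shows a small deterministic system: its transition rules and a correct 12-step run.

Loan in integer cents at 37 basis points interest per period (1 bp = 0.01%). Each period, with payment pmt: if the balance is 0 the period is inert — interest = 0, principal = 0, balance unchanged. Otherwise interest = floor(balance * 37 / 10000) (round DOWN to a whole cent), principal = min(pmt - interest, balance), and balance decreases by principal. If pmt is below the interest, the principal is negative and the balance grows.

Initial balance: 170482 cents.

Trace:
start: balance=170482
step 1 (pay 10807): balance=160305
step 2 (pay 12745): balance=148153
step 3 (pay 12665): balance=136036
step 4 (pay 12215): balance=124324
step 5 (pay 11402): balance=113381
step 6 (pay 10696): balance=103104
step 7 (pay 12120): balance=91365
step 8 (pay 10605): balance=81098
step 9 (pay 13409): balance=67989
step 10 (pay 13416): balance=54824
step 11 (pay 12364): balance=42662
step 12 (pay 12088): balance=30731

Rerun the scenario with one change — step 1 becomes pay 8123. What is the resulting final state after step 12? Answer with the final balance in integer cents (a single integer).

(re-executing from step 1 with the substitution; state before step 1: balance=170482)
step 1 (pay 8123): balance=162989
step 2 (pay 12745): balance=150847
step 3 (pay 12665): balance=138740
step 4 (pay 12215): balance=127038
step 5 (pay 11402): balance=116106
step 6 (pay 10696): balance=105839
step 7 (pay 12120): balance=94110
step 8 (pay 10605): balance=83853
step 9 (pay 13409): balance=70754
step 10 (pay 13416): balance=57599
step 11 (pay 12364): balance=45448
step 12 (pay 12088): balance=33528

33528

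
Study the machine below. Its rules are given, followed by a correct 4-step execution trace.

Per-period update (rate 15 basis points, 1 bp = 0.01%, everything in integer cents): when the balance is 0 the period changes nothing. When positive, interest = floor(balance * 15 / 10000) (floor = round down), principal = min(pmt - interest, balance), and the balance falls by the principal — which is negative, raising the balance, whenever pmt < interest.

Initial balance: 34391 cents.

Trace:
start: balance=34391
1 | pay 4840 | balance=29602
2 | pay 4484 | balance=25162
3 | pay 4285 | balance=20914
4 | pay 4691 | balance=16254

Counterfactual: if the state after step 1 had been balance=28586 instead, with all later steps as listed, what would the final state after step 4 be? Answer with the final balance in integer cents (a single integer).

15233

state after step 1 := balance=28586
2 | pay 4484 | balance=24144
3 | pay 4285 | balance=19895
4 | pay 4691 | balance=15233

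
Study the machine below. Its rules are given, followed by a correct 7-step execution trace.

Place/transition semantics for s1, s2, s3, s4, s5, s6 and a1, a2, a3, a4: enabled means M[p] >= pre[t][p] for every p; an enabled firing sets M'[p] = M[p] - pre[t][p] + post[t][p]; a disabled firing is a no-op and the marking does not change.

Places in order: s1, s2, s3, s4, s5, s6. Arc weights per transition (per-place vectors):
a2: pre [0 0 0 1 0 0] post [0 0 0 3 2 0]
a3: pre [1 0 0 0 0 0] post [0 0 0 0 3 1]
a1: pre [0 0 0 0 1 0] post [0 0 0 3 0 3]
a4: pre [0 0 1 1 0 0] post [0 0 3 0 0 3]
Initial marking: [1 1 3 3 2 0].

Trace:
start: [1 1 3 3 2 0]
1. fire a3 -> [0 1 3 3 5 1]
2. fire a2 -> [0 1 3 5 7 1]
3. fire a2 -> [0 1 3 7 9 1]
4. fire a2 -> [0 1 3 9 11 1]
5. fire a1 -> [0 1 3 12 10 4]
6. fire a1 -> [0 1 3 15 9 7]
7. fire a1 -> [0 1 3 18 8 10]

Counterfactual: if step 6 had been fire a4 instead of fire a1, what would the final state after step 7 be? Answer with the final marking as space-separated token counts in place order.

(re-executing from step 6 with the substitution; state before step 6: [0 1 3 12 10 4])
6. fire a4 -> [0 1 5 11 10 7]
7. fire a1 -> [0 1 5 14 9 10]

0 1 5 14 9 10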